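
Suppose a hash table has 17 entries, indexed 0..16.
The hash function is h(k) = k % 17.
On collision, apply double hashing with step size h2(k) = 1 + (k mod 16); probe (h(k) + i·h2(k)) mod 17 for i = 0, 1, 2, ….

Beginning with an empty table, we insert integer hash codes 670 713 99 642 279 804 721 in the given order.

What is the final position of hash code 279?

670 hashes to 7; slot 7 is free => place at 7.
713 hashes to 16; slot 16 is free => place at 16.
99 hashes to 14; slot 14 is free => place at 14.
642 hashes to 13; slot 13 is free => place at 13.
279 hashes to 7, h2=8; 7 taken => place at 15.
804 hashes to 5; slot 5 is free => place at 5.
721 hashes to 7, h2=2; 7 taken => place at 9.
Table: [—, —, —, —, —, 804, —, 670, —, 721, —, —, —, 642, 99, 279, 713]

15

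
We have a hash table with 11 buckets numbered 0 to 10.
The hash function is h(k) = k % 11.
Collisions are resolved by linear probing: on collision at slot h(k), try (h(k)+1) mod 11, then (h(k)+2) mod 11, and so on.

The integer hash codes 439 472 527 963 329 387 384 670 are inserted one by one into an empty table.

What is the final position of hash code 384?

4

439 hashes to 10; slot 10 is free => place at 10.
472 hashes to 10; 10 taken => place at 0.
527 hashes to 10; 10,0 taken => place at 1.
963 hashes to 6; slot 6 is free => place at 6.
329 hashes to 10; 10,0,1 taken => place at 2.
387 hashes to 2; 2 taken => place at 3.
384 hashes to 10; 10,0,1,2,3 taken => place at 4.
670 hashes to 10; 10,0,1,2,3,4 taken => place at 5.
Table: [472, 527, 329, 387, 384, 670, 963, ∅, ∅, ∅, 439]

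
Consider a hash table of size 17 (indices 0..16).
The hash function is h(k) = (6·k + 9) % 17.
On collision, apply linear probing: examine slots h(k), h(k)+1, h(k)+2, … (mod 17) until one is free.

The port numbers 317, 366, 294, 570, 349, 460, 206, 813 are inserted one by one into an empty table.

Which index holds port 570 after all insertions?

317: h=7 → slot 7
366: h=12 → slot 12
294: h=5 → slot 5
570: h=12, probe 12,13 → slot 13
349: h=12, probe 12,13,14 → slot 14
460: h=15 → slot 15
206: h=4 → slot 4
813: h=8 → slot 8
Table: [—, —, —, —, 206, 294, —, 317, 813, —, —, —, 366, 570, 349, 460, —]

13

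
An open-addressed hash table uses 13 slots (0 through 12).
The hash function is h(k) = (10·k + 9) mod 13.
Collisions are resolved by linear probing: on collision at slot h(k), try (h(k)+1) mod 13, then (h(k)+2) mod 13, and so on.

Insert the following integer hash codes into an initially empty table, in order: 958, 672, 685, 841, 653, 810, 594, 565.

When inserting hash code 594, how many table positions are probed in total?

958: h=8 → slot 8
672: h=8, probe 8,9 → slot 9
685: h=8, probe 8,9,10 → slot 10
841: h=8, probe 8,9,10,11 → slot 11
653: h=0 → slot 0
810: h=10, probe 10,11,12 → slot 12
594: h=8, probe 8,9,10,11,12,0,1 → slot 1
565: h=4 → slot 4
Table: [653, 594, -, -, 565, -, -, -, 958, 672, 685, 841, 810]

7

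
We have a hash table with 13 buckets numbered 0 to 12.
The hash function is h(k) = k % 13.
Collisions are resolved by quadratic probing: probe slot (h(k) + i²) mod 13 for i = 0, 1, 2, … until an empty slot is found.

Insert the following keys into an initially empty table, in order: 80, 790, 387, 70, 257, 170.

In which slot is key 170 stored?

4

80: h=2 -> slot 2
790: h=10 -> slot 10
387: h=10, probe 10,11 -> slot 11
70: h=5 -> slot 5
257: h=10, probe 10,11,1 -> slot 1
170: h=1, probe 1,2,5,10,4 -> slot 4
Table: [-, 257, 80, -, 170, 70, -, -, -, -, 790, 387, -]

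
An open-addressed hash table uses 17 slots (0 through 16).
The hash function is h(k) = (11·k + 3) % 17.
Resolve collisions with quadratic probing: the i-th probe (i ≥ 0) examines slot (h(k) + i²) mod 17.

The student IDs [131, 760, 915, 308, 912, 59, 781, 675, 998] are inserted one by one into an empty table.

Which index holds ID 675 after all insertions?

3

131 hashes to 16; slot 16 is free -> place at 16.
760 hashes to 16; 16 taken -> place at 0.
915 hashes to 4; slot 4 is free -> place at 4.
308 hashes to 8; slot 8 is free -> place at 8.
912 hashes to 5; slot 5 is free -> place at 5.
59 hashes to 6; slot 6 is free -> place at 6.
781 hashes to 9; slot 9 is free -> place at 9.
675 hashes to 16; 16,0 taken -> place at 3.
998 hashes to 16; 16,0,3,8 taken -> place at 15.
Table: [760, —, —, 675, 915, 912, 59, —, 308, 781, —, —, —, —, —, 998, 131]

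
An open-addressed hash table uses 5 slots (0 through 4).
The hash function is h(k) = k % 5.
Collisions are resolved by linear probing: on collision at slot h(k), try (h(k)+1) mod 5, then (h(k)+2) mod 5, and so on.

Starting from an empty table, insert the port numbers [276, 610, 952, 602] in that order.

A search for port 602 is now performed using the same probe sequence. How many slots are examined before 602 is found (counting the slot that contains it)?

276: h=1 -> slot 1
610: h=0 -> slot 0
952: h=2 -> slot 2
602: h=2, probe 2,3 -> slot 3
Table: [610, 276, 952, 602, _]
Lookup 602: h=2, probe 2,3 → found at 3.

2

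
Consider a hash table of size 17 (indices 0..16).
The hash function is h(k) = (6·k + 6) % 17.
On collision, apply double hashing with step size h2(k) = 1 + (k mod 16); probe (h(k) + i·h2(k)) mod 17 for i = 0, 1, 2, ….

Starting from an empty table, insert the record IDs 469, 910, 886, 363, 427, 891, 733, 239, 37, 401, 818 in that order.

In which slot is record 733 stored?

469 hashes to 15; slot 15 is free => place at 15.
910 hashes to 9; slot 9 is free => place at 9.
886 hashes to 1; slot 1 is free => place at 1.
363 hashes to 8; slot 8 is free => place at 8.
427 hashes to 1, h2=12; 1 taken => place at 13.
891 hashes to 14; slot 14 is free => place at 14.
733 hashes to 1, h2=14; 1,15 taken => place at 12.
239 hashes to 12, h2=16; 12 taken => place at 11.
37 hashes to 7; slot 7 is free => place at 7.
401 hashes to 15, h2=2; 15 taken => place at 0.
818 hashes to 1, h2=3; 1 taken => place at 4.
Table: [401, 886, —, —, 818, —, —, 37, 363, 910, —, 239, 733, 427, 891, 469, —]

12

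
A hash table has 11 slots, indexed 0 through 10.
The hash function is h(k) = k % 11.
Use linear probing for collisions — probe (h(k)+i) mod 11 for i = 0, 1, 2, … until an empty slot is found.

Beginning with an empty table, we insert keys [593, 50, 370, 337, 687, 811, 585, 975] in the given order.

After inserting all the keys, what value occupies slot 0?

Insert 593: h=10, slot 10 empty → index 10.
Insert 50: h=6, slot 6 empty → index 6.
Insert 370: h=7, slot 7 empty → index 7.
Insert 337: h=7, slot 7 occupied → index 8.
Insert 687: h=5, slot 5 empty → index 5.
Insert 811: h=8, slot 8 occupied → index 9.
Insert 585: h=2, slot 2 empty → index 2.
Insert 975: h=7, slots 7,8,9,10 occupied → index 0.
Table: [975, ., 585, ., ., 687, 50, 370, 337, 811, 593]

975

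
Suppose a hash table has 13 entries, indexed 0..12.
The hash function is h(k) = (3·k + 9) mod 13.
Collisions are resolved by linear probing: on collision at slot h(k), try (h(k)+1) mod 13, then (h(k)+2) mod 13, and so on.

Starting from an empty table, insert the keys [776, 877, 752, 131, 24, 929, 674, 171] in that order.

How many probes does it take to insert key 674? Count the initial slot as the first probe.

776: h=10 => slot 10
877: h=1 => slot 1
752: h=3 => slot 3
131: h=12 => slot 12
24: h=3, probe 3,4 => slot 4
929: h=1, probe 1,2 => slot 2
674: h=3, probe 3,4,5 => slot 5
171: h=2, probe 2,3,4,5,6 => slot 6
Table: [∅, 877, 929, 752, 24, 674, 171, ∅, ∅, ∅, 776, ∅, 131]

3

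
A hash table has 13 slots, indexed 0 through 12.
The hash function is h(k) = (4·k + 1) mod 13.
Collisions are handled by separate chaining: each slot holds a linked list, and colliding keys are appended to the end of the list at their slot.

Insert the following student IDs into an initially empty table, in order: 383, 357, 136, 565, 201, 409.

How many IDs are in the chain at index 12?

383 → bucket 12
357 → bucket 12 (collision)
136 → bucket 12 (collision)
565 → bucket 12 (collision)
201 → bucket 12 (collision)
409 → bucket 12 (collision)
Final buckets:
0: -
1: -
2: -
3: -
4: -
5: -
6: -
7: -
8: -
9: -
10: -
11: -
12: 383 -> 357 -> 136 -> 565 -> 201 -> 409

6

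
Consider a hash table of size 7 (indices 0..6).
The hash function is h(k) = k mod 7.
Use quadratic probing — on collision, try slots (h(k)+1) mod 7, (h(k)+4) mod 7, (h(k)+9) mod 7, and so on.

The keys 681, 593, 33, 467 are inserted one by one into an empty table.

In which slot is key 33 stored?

6

681: h=2 -> slot 2
593: h=5 -> slot 5
33: h=5, probe 5,6 -> slot 6
467: h=5, probe 5,6,2,0 -> slot 0
Table: [467, ∅, 681, ∅, ∅, 593, 33]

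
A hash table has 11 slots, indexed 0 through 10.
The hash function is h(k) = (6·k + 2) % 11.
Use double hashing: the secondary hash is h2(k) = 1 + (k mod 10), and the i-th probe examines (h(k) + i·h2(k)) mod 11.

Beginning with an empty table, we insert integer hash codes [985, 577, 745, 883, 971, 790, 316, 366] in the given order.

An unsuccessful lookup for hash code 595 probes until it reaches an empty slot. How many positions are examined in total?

985 hashes to 5; slot 5 is free → place at 5.
577 hashes to 10; slot 10 is free → place at 10.
745 hashes to 6; slot 6 is free → place at 6.
883 hashes to 9; slot 9 is free → place at 9.
971 hashes to 9, h2=2; 9 taken → place at 0.
790 hashes to 1; slot 1 is free → place at 1.
316 hashes to 6, h2=7; 6 taken → place at 2.
366 hashes to 9, h2=7; 9,5,1 taken → place at 8.
Table: [971, 790, 316, —, —, 985, 745, —, 366, 883, 577]
Lookup 595: h=8, h2=6, probe 8,3 → slot 3 empty, not found.

2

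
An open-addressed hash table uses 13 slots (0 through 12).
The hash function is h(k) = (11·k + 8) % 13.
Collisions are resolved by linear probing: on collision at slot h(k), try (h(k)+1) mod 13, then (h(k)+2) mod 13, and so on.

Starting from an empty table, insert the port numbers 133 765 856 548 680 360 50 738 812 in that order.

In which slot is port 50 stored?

5

133: h=2 → slot 2
765: h=12 → slot 12
856: h=12, probe 12,0 → slot 0
548: h=4 → slot 4
680: h=0, probe 0,1 → slot 1
360: h=3 → slot 3
50: h=12, probe 12,0,1,2,3,4,5 → slot 5
738: h=1, probe 1,2,3,4,5,6 → slot 6
812: h=9 → slot 9
Table: [856, 680, 133, 360, 548, 50, 738, ., ., 812, ., ., 765]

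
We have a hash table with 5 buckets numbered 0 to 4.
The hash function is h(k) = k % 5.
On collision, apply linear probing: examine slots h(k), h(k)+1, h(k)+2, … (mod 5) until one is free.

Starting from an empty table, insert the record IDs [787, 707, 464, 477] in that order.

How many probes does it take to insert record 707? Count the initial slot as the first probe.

Insert 787: h=2, slot 2 empty => index 2.
Insert 707: h=2, slot 2 occupied => index 3.
Insert 464: h=4, slot 4 empty => index 4.
Insert 477: h=2, slots 2,3,4 occupied => index 0.
Table: [477, ., 787, 707, 464]

2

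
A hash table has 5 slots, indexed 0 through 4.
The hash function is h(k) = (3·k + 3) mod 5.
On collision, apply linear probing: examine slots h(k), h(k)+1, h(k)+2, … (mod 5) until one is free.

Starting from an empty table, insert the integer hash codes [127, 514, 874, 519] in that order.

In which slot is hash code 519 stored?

2

127 hashes to 4; slot 4 is free => place at 4.
514 hashes to 0; slot 0 is free => place at 0.
874 hashes to 0; 0 taken => place at 1.
519 hashes to 0; 0,1 taken => place at 2.
Table: [514, 874, 519, ∅, 127]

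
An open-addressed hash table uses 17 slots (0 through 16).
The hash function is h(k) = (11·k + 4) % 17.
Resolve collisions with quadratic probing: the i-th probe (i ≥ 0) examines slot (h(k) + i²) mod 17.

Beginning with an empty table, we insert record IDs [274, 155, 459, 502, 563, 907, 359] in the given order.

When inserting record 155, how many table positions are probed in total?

2

Insert 274: h=9, slot 9 empty → index 9.
Insert 155: h=9, slot 9 occupied → index 10.
Insert 459: h=4, slot 4 empty → index 4.
Insert 502: h=1, slot 1 empty → index 1.
Insert 563: h=9, slots 9,10 occupied → index 13.
Insert 907: h=2, slot 2 empty → index 2.
Insert 359: h=9, slots 9,10,13,1 occupied → index 8.
Table: [—, 502, 907, —, 459, —, —, —, 359, 274, 155, —, —, 563, —, —, —]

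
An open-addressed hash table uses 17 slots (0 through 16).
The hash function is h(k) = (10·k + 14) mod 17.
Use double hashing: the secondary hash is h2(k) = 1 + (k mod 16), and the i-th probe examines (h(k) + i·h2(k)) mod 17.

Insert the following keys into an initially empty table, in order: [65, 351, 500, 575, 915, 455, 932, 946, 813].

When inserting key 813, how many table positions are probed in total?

65: h=1 → slot 1
351: h=5 → slot 5
500: h=16 → slot 16
575: h=1, h2=16, probe 1,0 → slot 0
915: h=1, h2=4, probe 1,5,9 → slot 9
455: h=8 → slot 8
932: h=1, h2=5, probe 1,6 → slot 6
946: h=5, h2=3, probe 5,8,11 → slot 11
813: h=1, h2=14, probe 1,15 → slot 15
Table: [575, 65, -, -, -, 351, 932, -, 455, 915, -, 946, -, -, -, 813, 500]

2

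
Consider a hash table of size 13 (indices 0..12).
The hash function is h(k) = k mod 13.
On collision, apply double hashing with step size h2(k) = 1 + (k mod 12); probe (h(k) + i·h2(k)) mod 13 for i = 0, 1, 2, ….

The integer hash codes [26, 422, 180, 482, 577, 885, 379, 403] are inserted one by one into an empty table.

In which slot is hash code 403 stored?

Insert 26: h=0, slot 0 empty -> index 0.
Insert 422: h=6, slot 6 empty -> index 6.
Insert 180: h=11, slot 11 empty -> index 11.
Insert 482: h=1, slot 1 empty -> index 1.
Insert 577: h=5, slot 5 empty -> index 5.
Insert 885: h=1, h2=10, slots 1,11 occupied -> index 8.
Insert 379: h=2, slot 2 empty -> index 2.
Insert 403: h=0, h2=8, slots 0,8 occupied -> index 3.
Table: [26, 482, 379, 403, _, 577, 422, _, 885, _, _, 180, _]

3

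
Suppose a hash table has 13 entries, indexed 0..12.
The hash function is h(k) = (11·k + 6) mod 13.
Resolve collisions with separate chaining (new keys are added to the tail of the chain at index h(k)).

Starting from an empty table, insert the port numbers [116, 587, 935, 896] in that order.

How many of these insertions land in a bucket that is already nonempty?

Insert 116: h=8, bucket 8 empty → new chain.
Insert 587: h=2, bucket 2 empty → new chain.
Insert 935: h=8, bucket 8 nonempty → append to chain.
Insert 896: h=8, bucket 8 nonempty → append to chain.
Final buckets:
0: .
1: .
2: 587
3: .
4: .
5: .
6: .
7: .
8: 116 -> 935 -> 896
9: .
10: .
11: .
12: .

2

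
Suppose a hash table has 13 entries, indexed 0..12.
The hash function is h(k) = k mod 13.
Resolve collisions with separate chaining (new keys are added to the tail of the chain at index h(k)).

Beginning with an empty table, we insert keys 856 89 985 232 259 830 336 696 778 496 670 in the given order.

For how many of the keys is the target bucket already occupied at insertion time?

6

856 -> bucket 11
89 -> bucket 11 (collision)
985 -> bucket 10
232 -> bucket 11 (collision)
259 -> bucket 12
830 -> bucket 11 (collision)
336 -> bucket 11 (collision)
696 -> bucket 7
778 -> bucket 11 (collision)
496 -> bucket 2
670 -> bucket 7 (collision)
Final buckets:
0: _
1: _
2: 496
3: _
4: _
5: _
6: _
7: 696 -> 670
8: _
9: _
10: 985
11: 856 -> 89 -> 232 -> 830 -> 336 -> 778
12: 259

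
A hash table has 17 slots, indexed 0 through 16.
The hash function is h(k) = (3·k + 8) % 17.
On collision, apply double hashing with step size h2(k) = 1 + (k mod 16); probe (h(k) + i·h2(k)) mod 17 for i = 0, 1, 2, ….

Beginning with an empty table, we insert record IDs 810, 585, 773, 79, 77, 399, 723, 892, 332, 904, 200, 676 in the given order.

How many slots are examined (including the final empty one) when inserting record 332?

3

810: h=7 -> slot 7
585: h=12 -> slot 12
773: h=15 -> slot 15
79: h=7, h2=16, probe 7,6 -> slot 6
77: h=1 -> slot 1
399: h=15, h2=16, probe 15,14 -> slot 14
723: h=1, h2=4, probe 1,5 -> slot 5
892: h=15, h2=13, probe 15,11 -> slot 11
332: h=1, h2=13, probe 1,14,10 -> slot 10
904: h=0 -> slot 0
200: h=13 -> slot 13
676: h=13, h2=5, probe 13,1,6,11,16 -> slot 16
Table: [904, 77, _, _, _, 723, 79, 810, _, _, 332, 892, 585, 200, 399, 773, 676]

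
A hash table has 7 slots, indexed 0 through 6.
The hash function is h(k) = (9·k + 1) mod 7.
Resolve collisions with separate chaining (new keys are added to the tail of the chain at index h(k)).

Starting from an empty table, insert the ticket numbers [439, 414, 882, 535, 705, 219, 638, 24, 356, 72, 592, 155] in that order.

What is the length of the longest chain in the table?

439 → bucket 4
414 → bucket 3
882 → bucket 1
535 → bucket 0
705 → bucket 4 (collision)
219 → bucket 5
638 → bucket 3 (collision)
24 → bucket 0 (collision)
356 → bucket 6
72 → bucket 5 (collision)
592 → bucket 2
155 → bucket 3 (collision)
Final buckets:
0: 535 -> 24
1: 882
2: 592
3: 414 -> 638 -> 155
4: 439 -> 705
5: 219 -> 72
6: 356

3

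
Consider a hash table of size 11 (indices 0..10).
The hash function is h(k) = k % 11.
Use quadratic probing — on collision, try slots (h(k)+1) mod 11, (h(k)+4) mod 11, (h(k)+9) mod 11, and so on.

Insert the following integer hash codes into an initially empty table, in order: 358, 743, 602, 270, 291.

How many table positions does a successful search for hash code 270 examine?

Insert 358: h=6, slot 6 empty -> index 6.
Insert 743: h=6, slot 6 occupied -> index 7.
Insert 602: h=8, slot 8 empty -> index 8.
Insert 270: h=6, slots 6,7 occupied -> index 10.
Insert 291: h=5, slot 5 empty -> index 5.
Table: [-, -, -, -, -, 291, 358, 743, 602, -, 270]
Lookup 270: h=6, probe 6,7,10 → found at 10.

3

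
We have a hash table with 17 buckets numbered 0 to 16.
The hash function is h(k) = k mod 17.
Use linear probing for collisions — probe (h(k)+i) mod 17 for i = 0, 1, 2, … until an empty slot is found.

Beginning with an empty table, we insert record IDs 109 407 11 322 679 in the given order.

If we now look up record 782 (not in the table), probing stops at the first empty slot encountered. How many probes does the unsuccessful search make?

109 hashes to 7; slot 7 is free => place at 7.
407 hashes to 16; slot 16 is free => place at 16.
11 hashes to 11; slot 11 is free => place at 11.
322 hashes to 16; 16 taken => place at 0.
679 hashes to 16; 16,0 taken => place at 1.
Table: [322, 679, _, _, _, _, _, 109, _, _, _, 11, _, _, _, _, 407]
Lookup 782: h=0, probe 0,1,2 → slot 2 empty, not found.

3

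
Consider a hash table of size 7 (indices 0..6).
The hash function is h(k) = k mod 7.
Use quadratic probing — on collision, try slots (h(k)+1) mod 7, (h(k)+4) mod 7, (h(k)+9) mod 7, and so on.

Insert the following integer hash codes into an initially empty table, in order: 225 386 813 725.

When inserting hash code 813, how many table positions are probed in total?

225 hashes to 1; slot 1 is free -> place at 1.
386 hashes to 1; 1 taken -> place at 2.
813 hashes to 1; 1,2 taken -> place at 5.
725 hashes to 4; slot 4 is free -> place at 4.
Table: [∅, 225, 386, ∅, 725, 813, ∅]

3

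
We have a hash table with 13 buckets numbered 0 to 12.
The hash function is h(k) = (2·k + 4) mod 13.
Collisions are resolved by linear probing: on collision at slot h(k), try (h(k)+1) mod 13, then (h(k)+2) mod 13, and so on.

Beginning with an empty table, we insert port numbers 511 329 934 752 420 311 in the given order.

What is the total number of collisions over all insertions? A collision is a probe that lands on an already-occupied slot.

10

Insert 511: h=12, slot 12 empty → index 12.
Insert 329: h=12, slot 12 occupied → index 0.
Insert 934: h=0, slot 0 occupied → index 1.
Insert 752: h=0, slots 0,1 occupied → index 2.
Insert 420: h=12, slots 12,0,1,2 occupied → index 3.
Insert 311: h=2, slots 2,3 occupied → index 4.
Table: [329, 934, 752, 420, 311, _, _, _, _, _, _, _, 511]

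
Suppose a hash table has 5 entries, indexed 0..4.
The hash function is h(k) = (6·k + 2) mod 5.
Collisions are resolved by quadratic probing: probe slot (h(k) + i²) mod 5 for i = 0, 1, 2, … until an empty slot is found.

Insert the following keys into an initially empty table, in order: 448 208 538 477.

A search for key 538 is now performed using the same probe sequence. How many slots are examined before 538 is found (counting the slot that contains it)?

3

448: h=0 -> slot 0
208: h=0, probe 0,1 -> slot 1
538: h=0, probe 0,1,4 -> slot 4
477: h=4, probe 4,0,3 -> slot 3
Table: [448, 208, —, 477, 538]
Lookup 538: h=0, probe 0,1,4 → found at 4.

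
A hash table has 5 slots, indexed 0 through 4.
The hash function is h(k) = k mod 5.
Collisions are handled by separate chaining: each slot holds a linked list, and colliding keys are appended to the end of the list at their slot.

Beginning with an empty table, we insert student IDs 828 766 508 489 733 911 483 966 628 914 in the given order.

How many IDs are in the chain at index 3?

Insert 828: h=3, bucket 3 empty -> new chain.
Insert 766: h=1, bucket 1 empty -> new chain.
Insert 508: h=3, bucket 3 nonempty -> append to chain.
Insert 489: h=4, bucket 4 empty -> new chain.
Insert 733: h=3, bucket 3 nonempty -> append to chain.
Insert 911: h=1, bucket 1 nonempty -> append to chain.
Insert 483: h=3, bucket 3 nonempty -> append to chain.
Insert 966: h=1, bucket 1 nonempty -> append to chain.
Insert 628: h=3, bucket 3 nonempty -> append to chain.
Insert 914: h=4, bucket 4 nonempty -> append to chain.
Final buckets:
0: ∅
1: 766 -> 911 -> 966
2: ∅
3: 828 -> 508 -> 733 -> 483 -> 628
4: 489 -> 914

5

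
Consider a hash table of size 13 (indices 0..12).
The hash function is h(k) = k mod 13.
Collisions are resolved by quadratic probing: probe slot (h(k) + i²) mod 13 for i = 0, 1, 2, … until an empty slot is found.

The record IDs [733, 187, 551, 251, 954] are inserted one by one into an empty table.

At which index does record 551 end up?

9

733 hashes to 5; slot 5 is free -> place at 5.
187 hashes to 5; 5 taken -> place at 6.
551 hashes to 5; 5,6 taken -> place at 9.
251 hashes to 4; slot 4 is free -> place at 4.
954 hashes to 5; 5,6,9 taken -> place at 1.
Table: [_, 954, _, _, 251, 733, 187, _, _, 551, _, _, _]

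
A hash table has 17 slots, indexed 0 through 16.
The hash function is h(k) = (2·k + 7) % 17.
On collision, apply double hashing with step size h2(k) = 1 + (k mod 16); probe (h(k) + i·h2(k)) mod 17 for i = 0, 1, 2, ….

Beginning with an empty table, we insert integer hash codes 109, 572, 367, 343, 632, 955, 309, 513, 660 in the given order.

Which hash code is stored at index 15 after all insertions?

513

109: h=4 -> slot 4
572: h=12 -> slot 12
367: h=10 -> slot 10
343: h=13 -> slot 13
632: h=13, h2=9, probe 13,5 -> slot 5
955: h=13, h2=12, probe 13,8 -> slot 8
309: h=13, h2=6, probe 13,2 -> slot 2
513: h=13, h2=2, probe 13,15 -> slot 15
660: h=1 -> slot 1
Table: [∅, 660, 309, ∅, 109, 632, ∅, ∅, 955, ∅, 367, ∅, 572, 343, ∅, 513, ∅]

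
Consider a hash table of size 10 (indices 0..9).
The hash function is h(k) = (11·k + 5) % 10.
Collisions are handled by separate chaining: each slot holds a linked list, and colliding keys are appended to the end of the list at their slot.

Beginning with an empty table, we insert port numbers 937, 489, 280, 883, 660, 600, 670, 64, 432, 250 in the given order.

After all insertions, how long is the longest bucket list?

937 -> bucket 2
489 -> bucket 4
280 -> bucket 5
883 -> bucket 8
660 -> bucket 5 (collision)
600 -> bucket 5 (collision)
670 -> bucket 5 (collision)
64 -> bucket 9
432 -> bucket 7
250 -> bucket 5 (collision)
Final buckets:
0: —
1: —
2: 937
3: —
4: 489
5: 280 -> 660 -> 600 -> 670 -> 250
6: —
7: 432
8: 883
9: 64

5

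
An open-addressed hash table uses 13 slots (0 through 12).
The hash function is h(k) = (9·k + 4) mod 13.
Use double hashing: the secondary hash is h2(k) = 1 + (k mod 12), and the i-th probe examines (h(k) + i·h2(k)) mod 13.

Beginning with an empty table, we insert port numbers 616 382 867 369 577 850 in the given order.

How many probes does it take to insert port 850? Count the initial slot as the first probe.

616: h=10 -> slot 10
382: h=10, h2=11, probe 10,8 -> slot 8
867: h=7 -> slot 7
369: h=10, h2=10, probe 10,7,4 -> slot 4
577: h=10, h2=2, probe 10,12 -> slot 12
850: h=10, h2=11, probe 10,8,6 -> slot 6
Table: [., ., ., ., 369, ., 850, 867, 382, ., 616, ., 577]

3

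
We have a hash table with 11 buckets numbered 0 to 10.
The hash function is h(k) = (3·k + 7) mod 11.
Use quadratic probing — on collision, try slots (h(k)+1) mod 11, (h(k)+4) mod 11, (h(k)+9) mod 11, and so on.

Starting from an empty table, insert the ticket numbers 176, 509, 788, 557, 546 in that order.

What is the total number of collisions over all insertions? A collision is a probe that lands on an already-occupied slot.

5

176 hashes to 7; slot 7 is free => place at 7.
509 hashes to 5; slot 5 is free => place at 5.
788 hashes to 6; slot 6 is free => place at 6.
557 hashes to 6; 6,7 taken => place at 10.
546 hashes to 6; 6,7,10 taken => place at 4.
Table: [—, —, —, —, 546, 509, 788, 176, —, —, 557]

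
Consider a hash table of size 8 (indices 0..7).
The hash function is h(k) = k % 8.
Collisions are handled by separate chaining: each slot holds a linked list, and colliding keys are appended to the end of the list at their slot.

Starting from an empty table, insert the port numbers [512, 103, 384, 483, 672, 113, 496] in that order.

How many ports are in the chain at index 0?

4

Insert 512: h=0, bucket 0 empty → new chain.
Insert 103: h=7, bucket 7 empty → new chain.
Insert 384: h=0, bucket 0 nonempty → append to chain.
Insert 483: h=3, bucket 3 empty → new chain.
Insert 672: h=0, bucket 0 nonempty → append to chain.
Insert 113: h=1, bucket 1 empty → new chain.
Insert 496: h=0, bucket 0 nonempty → append to chain.
Final buckets:
0: 512 -> 384 -> 672 -> 496
1: 113
2: .
3: 483
4: .
5: .
6: .
7: 103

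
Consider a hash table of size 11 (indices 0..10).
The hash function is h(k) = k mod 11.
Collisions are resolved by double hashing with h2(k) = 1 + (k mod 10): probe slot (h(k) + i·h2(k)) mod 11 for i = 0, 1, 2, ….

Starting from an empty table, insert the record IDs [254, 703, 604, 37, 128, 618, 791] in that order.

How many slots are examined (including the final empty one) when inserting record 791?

3

Insert 254: h=1, slot 1 empty => index 1.
Insert 703: h=10, slot 10 empty => index 10.
Insert 604: h=10, h2=5, slot 10 occupied => index 4.
Insert 37: h=4, h2=8, slots 4,1 occupied => index 9.
Insert 128: h=7, slot 7 empty => index 7.
Insert 618: h=2, slot 2 empty => index 2.
Insert 791: h=10, h2=2, slots 10,1 occupied => index 3.
Table: [—, 254, 618, 791, 604, —, —, 128, —, 37, 703]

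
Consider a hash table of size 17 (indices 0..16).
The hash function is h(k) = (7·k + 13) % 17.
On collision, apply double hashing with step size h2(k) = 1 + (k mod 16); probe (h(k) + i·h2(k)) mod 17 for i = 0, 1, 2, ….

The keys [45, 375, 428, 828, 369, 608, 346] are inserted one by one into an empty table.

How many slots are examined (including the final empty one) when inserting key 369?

2

45 hashes to 5; slot 5 is free → place at 5.
375 hashes to 3; slot 3 is free → place at 3.
428 hashes to 0; slot 0 is free → place at 0.
828 hashes to 12; slot 12 is free → place at 12.
369 hashes to 12, h2=2; 12 taken → place at 14.
608 hashes to 2; slot 2 is free → place at 2.
346 hashes to 4; slot 4 is free → place at 4.
Table: [428, _, 608, 375, 346, 45, _, _, _, _, _, _, 828, _, 369, _, _]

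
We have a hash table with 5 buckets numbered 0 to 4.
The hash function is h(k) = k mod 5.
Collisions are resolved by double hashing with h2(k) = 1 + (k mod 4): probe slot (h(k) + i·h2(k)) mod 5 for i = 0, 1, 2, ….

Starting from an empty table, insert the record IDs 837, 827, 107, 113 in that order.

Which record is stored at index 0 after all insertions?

107

837 hashes to 2; slot 2 is free → place at 2.
827 hashes to 2, h2=4; 2 taken → place at 1.
107 hashes to 2, h2=4; 2,1 taken → place at 0.
113 hashes to 3; slot 3 is free → place at 3.
Table: [107, 827, 837, 113, —]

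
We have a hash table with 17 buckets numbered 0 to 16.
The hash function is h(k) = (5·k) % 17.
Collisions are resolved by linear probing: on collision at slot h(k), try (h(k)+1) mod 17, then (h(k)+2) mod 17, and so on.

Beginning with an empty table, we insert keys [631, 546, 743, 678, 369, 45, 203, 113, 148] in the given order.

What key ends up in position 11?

546

631 hashes to 10; slot 10 is free → place at 10.
546 hashes to 10; 10 taken → place at 11.
743 hashes to 9; slot 9 is free → place at 9.
678 hashes to 7; slot 7 is free → place at 7.
369 hashes to 9; 9,10,11 taken → place at 12.
45 hashes to 4; slot 4 is free → place at 4.
203 hashes to 12; 12 taken → place at 13.
113 hashes to 4; 4 taken → place at 5.
148 hashes to 9; 9,10,11,12,13 taken → place at 14.
Table: [—, —, —, —, 45, 113, —, 678, —, 743, 631, 546, 369, 203, 148, —, —]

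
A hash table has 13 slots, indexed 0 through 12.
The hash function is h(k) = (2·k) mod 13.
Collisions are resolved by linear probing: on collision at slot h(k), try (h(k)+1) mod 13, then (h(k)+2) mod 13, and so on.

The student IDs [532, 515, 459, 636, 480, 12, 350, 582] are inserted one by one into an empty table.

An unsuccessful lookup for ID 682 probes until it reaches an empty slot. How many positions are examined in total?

Insert 532: h=11, slot 11 empty -> index 11.
Insert 515: h=3, slot 3 empty -> index 3.
Insert 459: h=8, slot 8 empty -> index 8.
Insert 636: h=11, slot 11 occupied -> index 12.
Insert 480: h=11, slots 11,12 occupied -> index 0.
Insert 12: h=11, slots 11,12,0 occupied -> index 1.
Insert 350: h=11, slots 11,12,0,1 occupied -> index 2.
Insert 582: h=7, slot 7 empty -> index 7.
Table: [480, 12, 350, 515, —, —, —, 582, 459, —, —, 532, 636]
Lookup 682: h=12, probe 12,0,1,2,3,4 → slot 4 empty, not found.

6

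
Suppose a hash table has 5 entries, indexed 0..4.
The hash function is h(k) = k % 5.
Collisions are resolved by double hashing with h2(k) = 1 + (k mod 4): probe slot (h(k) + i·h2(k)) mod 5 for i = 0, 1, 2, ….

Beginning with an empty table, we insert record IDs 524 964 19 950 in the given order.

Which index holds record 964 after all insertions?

0

Insert 524: h=4, slot 4 empty → index 4.
Insert 964: h=4, h2=1, slot 4 occupied → index 0.
Insert 19: h=4, h2=4, slot 4 occupied → index 3.
Insert 950: h=0, h2=3, slots 0,3 occupied → index 1.
Table: [964, 950, _, 19, 524]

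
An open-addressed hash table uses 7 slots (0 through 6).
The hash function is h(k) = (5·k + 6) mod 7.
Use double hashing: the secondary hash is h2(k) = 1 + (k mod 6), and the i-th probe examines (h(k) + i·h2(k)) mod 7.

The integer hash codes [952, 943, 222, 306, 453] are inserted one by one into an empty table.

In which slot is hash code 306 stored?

5

Insert 952: h=6, slot 6 empty => index 6.
Insert 943: h=3, slot 3 empty => index 3.
Insert 222: h=3, h2=1, slot 3 occupied => index 4.
Insert 306: h=3, h2=1, slots 3,4 occupied => index 5.
Insert 453: h=3, h2=4, slot 3 occupied => index 0.
Table: [453, _, _, 943, 222, 306, 952]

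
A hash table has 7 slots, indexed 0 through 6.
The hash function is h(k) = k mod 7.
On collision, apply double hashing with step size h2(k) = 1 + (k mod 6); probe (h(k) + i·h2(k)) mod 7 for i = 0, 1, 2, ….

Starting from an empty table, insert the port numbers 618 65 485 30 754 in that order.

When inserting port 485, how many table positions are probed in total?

618: h=2 -> slot 2
65: h=2, h2=6, probe 2,1 -> slot 1
485: h=2, h2=6, probe 2,1,0 -> slot 0
30: h=2, h2=1, probe 2,3 -> slot 3
754: h=5 -> slot 5
Table: [485, 65, 618, 30, -, 754, -]

3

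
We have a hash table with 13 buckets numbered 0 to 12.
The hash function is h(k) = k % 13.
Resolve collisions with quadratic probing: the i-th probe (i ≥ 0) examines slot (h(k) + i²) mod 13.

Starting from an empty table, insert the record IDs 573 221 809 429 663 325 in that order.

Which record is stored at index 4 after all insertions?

429

573: h=1 -> slot 1
221: h=0 -> slot 0
809: h=3 -> slot 3
429: h=0, probe 0,1,4 -> slot 4
663: h=0, probe 0,1,4,9 -> slot 9
325: h=0, probe 0,1,4,9,3,12 -> slot 12
Table: [221, 573, —, 809, 429, —, —, —, —, 663, —, —, 325]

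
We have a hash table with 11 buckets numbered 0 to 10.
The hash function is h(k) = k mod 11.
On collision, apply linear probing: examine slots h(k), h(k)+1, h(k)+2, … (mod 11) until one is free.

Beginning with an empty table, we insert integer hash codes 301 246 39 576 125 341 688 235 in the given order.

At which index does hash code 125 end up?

301: h=4 -> slot 4
246: h=4, probe 4,5 -> slot 5
39: h=6 -> slot 6
576: h=4, probe 4,5,6,7 -> slot 7
125: h=4, probe 4,5,6,7,8 -> slot 8
341: h=0 -> slot 0
688: h=6, probe 6,7,8,9 -> slot 9
235: h=4, probe 4,5,6,7,8,9,10 -> slot 10
Table: [341, —, —, —, 301, 246, 39, 576, 125, 688, 235]

8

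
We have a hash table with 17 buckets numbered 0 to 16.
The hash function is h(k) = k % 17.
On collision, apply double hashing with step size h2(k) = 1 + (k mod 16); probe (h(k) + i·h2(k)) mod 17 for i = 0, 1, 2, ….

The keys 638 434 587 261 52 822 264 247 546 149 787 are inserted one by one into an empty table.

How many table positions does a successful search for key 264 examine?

Insert 638: h=9, slot 9 empty -> index 9.
Insert 434: h=9, h2=3, slot 9 occupied -> index 12.
Insert 587: h=9, h2=12, slot 9 occupied -> index 4.
Insert 261: h=6, slot 6 empty -> index 6.
Insert 52: h=1, slot 1 empty -> index 1.
Insert 822: h=6, h2=7, slot 6 occupied -> index 13.
Insert 264: h=9, h2=9, slots 9,1 occupied -> index 10.
Insert 247: h=9, h2=8, slot 9 occupied -> index 0.
Insert 546: h=2, slot 2 empty -> index 2.
Insert 149: h=13, h2=6, slots 13,2 occupied -> index 8.
Insert 787: h=5, slot 5 empty -> index 5.
Table: [247, 52, 546, _, 587, 787, 261, _, 149, 638, 264, _, 434, 822, _, _, _]
Lookup 264: h=9, h2=9, probe 9,1,10 → found at 10.

3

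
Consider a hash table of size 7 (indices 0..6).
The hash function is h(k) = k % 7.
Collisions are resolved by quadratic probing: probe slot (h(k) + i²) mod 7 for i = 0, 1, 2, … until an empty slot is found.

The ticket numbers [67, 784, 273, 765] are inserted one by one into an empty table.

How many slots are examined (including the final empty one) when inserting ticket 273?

2

Insert 67: h=4, slot 4 empty => index 4.
Insert 784: h=0, slot 0 empty => index 0.
Insert 273: h=0, slot 0 occupied => index 1.
Insert 765: h=2, slot 2 empty => index 2.
Table: [784, 273, 765, ∅, 67, ∅, ∅]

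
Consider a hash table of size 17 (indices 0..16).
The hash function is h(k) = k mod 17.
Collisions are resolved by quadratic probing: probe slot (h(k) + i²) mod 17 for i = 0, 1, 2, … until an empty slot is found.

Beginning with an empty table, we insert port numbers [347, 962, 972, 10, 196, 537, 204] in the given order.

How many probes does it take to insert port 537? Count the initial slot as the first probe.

347: h=7 → slot 7
962: h=10 → slot 10
972: h=3 → slot 3
10: h=10, probe 10,11 → slot 11
196: h=9 → slot 9
537: h=10, probe 10,11,14 → slot 14
204: h=0 → slot 0
Table: [204, —, —, 972, —, —, —, 347, —, 196, 962, 10, —, —, 537, —, —]

3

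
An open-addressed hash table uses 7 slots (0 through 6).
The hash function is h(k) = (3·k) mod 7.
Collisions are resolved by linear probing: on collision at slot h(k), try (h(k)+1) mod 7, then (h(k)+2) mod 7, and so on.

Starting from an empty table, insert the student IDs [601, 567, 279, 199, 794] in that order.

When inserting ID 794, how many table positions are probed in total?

2

601 hashes to 4; slot 4 is free -> place at 4.
567 hashes to 0; slot 0 is free -> place at 0.
279 hashes to 4; 4 taken -> place at 5.
199 hashes to 2; slot 2 is free -> place at 2.
794 hashes to 2; 2 taken -> place at 3.
Table: [567, —, 199, 794, 601, 279, —]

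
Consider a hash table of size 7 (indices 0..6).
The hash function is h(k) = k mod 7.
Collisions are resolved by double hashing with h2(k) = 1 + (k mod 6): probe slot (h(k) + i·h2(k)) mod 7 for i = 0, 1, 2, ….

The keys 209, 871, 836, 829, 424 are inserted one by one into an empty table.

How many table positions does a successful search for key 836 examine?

209 hashes to 6; slot 6 is free -> place at 6.
871 hashes to 3; slot 3 is free -> place at 3.
836 hashes to 3, h2=3; 3,6 taken -> place at 2.
829 hashes to 3, h2=2; 3 taken -> place at 5.
424 hashes to 4; slot 4 is free -> place at 4.
Table: [_, _, 836, 871, 424, 829, 209]
Lookup 836: h=3, h2=3, probe 3,6,2 → found at 2.

3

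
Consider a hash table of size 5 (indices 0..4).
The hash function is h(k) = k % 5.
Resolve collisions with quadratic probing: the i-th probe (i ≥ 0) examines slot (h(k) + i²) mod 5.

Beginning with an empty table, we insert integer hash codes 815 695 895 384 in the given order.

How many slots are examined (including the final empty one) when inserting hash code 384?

3

815: h=0 => slot 0
695: h=0, probe 0,1 => slot 1
895: h=0, probe 0,1,4 => slot 4
384: h=4, probe 4,0,3 => slot 3
Table: [815, 695, ∅, 384, 895]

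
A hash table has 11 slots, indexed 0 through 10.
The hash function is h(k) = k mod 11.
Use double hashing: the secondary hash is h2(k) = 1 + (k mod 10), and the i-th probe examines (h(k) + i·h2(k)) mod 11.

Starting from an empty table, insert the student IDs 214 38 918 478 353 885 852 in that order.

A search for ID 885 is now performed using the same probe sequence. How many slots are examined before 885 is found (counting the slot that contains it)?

2

214: h=5 => slot 5
38: h=5, h2=9, probe 5,3 => slot 3
918: h=5, h2=9, probe 5,3,1 => slot 1
478: h=5, h2=9, probe 5,3,1,10 => slot 10
353: h=1, h2=4, probe 1,5,9 => slot 9
885: h=5, h2=6, probe 5,0 => slot 0
852: h=5, h2=3, probe 5,8 => slot 8
Table: [885, 918, ., 38, ., 214, ., ., 852, 353, 478]
Lookup 885: h=5, h2=6, probe 5,0 → found at 0.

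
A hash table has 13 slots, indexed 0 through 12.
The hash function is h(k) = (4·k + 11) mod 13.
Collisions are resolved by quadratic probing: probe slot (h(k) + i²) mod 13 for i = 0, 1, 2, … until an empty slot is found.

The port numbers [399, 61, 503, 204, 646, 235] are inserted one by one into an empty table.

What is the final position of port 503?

399 hashes to 8; slot 8 is free => place at 8.
61 hashes to 8; 8 taken => place at 9.
503 hashes to 8; 8,9 taken => place at 12.
204 hashes to 8; 8,9,12 taken => place at 4.
646 hashes to 8; 8,9,12,4 taken => place at 11.
235 hashes to 2; slot 2 is free => place at 2.
Table: [., ., 235, ., 204, ., ., ., 399, 61, ., 646, 503]

12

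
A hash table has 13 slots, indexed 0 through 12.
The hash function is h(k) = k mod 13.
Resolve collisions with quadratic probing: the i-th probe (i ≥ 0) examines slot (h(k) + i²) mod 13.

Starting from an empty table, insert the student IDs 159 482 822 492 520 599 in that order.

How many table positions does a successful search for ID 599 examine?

2

Insert 159: h=3, slot 3 empty -> index 3.
Insert 482: h=1, slot 1 empty -> index 1.
Insert 822: h=3, slot 3 occupied -> index 4.
Insert 492: h=11, slot 11 empty -> index 11.
Insert 520: h=0, slot 0 empty -> index 0.
Insert 599: h=1, slot 1 occupied -> index 2.
Table: [520, 482, 599, 159, 822, ., ., ., ., ., ., 492, .]
Lookup 599: h=1, probe 1,2 → found at 2.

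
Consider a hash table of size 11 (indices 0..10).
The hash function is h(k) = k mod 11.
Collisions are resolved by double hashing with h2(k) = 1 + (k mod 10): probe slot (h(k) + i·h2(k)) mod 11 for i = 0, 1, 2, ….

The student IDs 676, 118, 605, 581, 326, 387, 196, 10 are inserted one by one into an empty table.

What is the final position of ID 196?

Insert 676: h=5, slot 5 empty -> index 5.
Insert 118: h=8, slot 8 empty -> index 8.
Insert 605: h=0, slot 0 empty -> index 0.
Insert 581: h=9, slot 9 empty -> index 9.
Insert 326: h=7, slot 7 empty -> index 7.
Insert 387: h=2, slot 2 empty -> index 2.
Insert 196: h=9, h2=7, slots 9,5 occupied -> index 1.
Insert 10: h=10, slot 10 empty -> index 10.
Table: [605, 196, 387, ∅, ∅, 676, ∅, 326, 118, 581, 10]

1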